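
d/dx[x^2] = 2*x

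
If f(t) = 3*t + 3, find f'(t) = 3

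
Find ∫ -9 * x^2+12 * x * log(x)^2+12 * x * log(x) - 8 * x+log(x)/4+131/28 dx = x*(-84*x^2 + 168*x*log(x)^2 - 112*x + 7*log(x) + 124)/28 + C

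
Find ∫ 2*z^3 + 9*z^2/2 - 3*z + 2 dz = z^4/2 + 3*z^3/2 - 3*z^2/2 + 2*z + C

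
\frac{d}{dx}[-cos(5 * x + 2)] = 5*sin(5*x + 2)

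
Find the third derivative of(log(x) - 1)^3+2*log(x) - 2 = (6*log(x)^2 - 30*log(x) + 34)/x^3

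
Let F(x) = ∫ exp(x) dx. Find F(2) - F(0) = -1 + exp(2)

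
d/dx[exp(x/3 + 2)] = exp(x/3 + 2)/3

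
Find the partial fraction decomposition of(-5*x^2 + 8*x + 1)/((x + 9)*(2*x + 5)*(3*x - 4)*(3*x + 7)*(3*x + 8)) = 503/(228*(3*x + 8)) + 101/(55*(3*x + 7)) + 25/(94116*(3*x - 4)) - 804/(299*(2*x + 5)) - 119/(38285*(x + 9))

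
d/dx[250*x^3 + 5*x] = 750*x^2 + 5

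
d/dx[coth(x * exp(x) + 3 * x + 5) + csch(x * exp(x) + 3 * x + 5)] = -(x*exp(x)*cosh(x*exp(x) + 3*x + 5) + x*exp(x) + exp(x)*cosh(x*exp(x) + 3*x + 5) + exp(x) + 3*cosh(x*exp(x) + 3*x + 5) + 3)/sinh(x*exp(x) + 3*x + 5)^2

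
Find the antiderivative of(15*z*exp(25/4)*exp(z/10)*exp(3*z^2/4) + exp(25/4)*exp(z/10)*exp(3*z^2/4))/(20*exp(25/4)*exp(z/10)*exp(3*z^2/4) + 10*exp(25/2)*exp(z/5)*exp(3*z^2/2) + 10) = exp(3*z^2/4 + z/10 + 25/4)/(exp(3*z^2/4 + z/10 + 25/4) + 1) + C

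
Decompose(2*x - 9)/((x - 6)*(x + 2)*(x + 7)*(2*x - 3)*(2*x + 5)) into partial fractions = 14/(153*(2*x + 5)) + 2/(357*(2*x - 3)) - 23/(9945*(x + 7)) - 13/(280*(x + 2)) + 1/(5304*(x - 6))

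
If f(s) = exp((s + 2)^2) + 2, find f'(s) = 2*s*exp(s^2 + 4*s + 4) + 4*exp(s^2 + 4*s + 4)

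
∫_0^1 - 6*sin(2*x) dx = -3 + 3*cos(2)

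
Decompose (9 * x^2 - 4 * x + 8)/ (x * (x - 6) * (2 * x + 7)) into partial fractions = 529/(133*(2*x + 7)) + 154/(57*(x - 6)) - 4/(21*x)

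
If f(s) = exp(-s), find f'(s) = -exp(-s)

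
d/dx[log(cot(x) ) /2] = -1/sin(2*x)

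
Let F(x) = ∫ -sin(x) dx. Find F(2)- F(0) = -1 + cos(2)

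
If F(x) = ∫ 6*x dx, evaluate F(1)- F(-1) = 0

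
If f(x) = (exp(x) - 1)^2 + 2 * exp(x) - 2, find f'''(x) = 8*exp(2*x)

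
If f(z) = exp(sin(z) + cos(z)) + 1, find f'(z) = sqrt(2)*exp(sin(z))*exp(cos(z))*cos(z + pi/4)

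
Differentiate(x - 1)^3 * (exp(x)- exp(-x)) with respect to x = (x^3*exp(2*x) + x^3 - 6*x^2 - 3*x*exp(2*x) + 9*x + 2*exp(2*x) - 4)*exp(-x)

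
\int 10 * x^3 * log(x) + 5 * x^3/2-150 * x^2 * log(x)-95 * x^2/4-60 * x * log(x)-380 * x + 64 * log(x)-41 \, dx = (2*x*log(x) + 7)*(5*x^3 - 100*x^2 - 60*x + 128)/4 + C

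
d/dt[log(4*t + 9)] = 4/(4*t + 9)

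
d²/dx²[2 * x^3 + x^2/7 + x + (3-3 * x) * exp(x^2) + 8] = -12*x^3*exp(x^2) + 12*x^2*exp(x^2) - 18*x*exp(x^2) + 12*x + 6*exp(x^2) + 2/7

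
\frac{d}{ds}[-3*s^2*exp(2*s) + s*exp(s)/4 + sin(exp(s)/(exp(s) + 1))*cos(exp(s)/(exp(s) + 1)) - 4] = (-24*s^2*exp(3*s) - 48*s^2*exp(2*s) - 24*s^2*exp(s) - 24*s*exp(3*s) - 47*s*exp(2*s) - 22*s*exp(s) + s + exp(2*s) + 2*exp(s) + 4*cos(2*exp(s)/(exp(s) + 1)) + 1)*exp(s)/(4*exp(2*s) + 8*exp(s) + 4)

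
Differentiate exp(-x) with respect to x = -exp(-x)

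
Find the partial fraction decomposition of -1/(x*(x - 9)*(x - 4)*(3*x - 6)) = -1/(84*(x - 2)) + 1/(120*(x - 4)) - 1/(945*(x - 9)) + 1/(216*x)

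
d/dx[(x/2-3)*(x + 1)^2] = 3*x^2/2 - 4*x - 11/2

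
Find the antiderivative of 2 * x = x^2 + C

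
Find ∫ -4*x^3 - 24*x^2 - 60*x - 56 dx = -x^4 - 8*x^3 - 30*x^2 - 56*x + C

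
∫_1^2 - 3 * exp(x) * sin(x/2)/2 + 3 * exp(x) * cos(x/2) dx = 3*E*(-cos(1/2) + E*cos(1))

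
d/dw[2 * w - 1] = 2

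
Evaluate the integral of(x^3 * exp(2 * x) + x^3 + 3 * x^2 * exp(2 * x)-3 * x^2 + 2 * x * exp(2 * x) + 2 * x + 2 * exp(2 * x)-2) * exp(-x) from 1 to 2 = -3*E - 12*exp(-2) + 3*exp(-1) + 12*exp(2)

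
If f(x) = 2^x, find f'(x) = 2^x*log(2)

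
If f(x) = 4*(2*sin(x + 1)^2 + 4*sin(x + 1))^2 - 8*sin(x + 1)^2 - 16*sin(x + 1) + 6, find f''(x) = -64*sin(x + 1)^4 - 192*sin(x + 1)^3 + 192*sin(x + 1)^2*cos(x + 1)^2 - 112*sin(x + 1)^2 + 384*sin(x + 1)*cos(x + 1)^2 + 16*sin(x + 1) + 112*cos(x + 1)^2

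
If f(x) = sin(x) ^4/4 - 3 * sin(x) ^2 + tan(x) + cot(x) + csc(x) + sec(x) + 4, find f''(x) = 3*(1 - cos(4*x))/8 - sin(x)^4 + 6*sin(x)^2 - 6*cos(x)^2 + 2*tan(x)^3 + 2*tan(x)^2*sec(x) + 2*tan(x) + 2*cot(x)^3 + 2*cot(x)^2*csc(x) + 2*cot(x) + csc(x) + sec(x)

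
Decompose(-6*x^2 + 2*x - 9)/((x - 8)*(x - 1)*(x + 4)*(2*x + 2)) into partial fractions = 113/(360*(x + 4)) - 17/(108*(x + 1)) + 13/(140*(x - 1)) - 377/(1512*(x - 8))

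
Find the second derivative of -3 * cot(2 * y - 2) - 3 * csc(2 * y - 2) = -24*cot(2*y - 2)^3 - 24*cot(2*y - 2)^2*csc(2*y - 2) - 24*cot(2*y - 2) - 12*csc(2*y - 2)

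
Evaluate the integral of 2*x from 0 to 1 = 1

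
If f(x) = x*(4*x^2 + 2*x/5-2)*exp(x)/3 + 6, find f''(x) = 4*x^3*exp(x)/3 + 122*x^2*exp(x)/15 + 118*x*exp(x)/15 - 16*exp(x)/15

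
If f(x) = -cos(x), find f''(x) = cos(x)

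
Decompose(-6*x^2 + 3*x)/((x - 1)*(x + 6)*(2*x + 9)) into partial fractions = 180/(11*(2*x + 9)) - 78/(7*(x + 6)) - 3/(77*(x - 1))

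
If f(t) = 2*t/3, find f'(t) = 2/3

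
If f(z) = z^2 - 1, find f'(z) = 2*z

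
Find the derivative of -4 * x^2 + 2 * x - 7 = 2 - 8*x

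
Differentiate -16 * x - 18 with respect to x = -16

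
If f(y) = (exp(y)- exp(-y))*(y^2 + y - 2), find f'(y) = (y^2*exp(2*y) + y^2 + 3*y*exp(2*y) - y - exp(2*y) - 3)*exp(-y)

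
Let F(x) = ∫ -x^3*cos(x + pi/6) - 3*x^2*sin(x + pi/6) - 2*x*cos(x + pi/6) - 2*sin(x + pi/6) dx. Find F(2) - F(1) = -12*sin(pi/6 + 2) + 3*sin(pi/6 + 1)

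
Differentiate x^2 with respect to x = 2*x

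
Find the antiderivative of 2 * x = x^2 + C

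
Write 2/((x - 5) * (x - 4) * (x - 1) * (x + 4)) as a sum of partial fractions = -1/(180*(x + 4)) + 1/(30*(x - 1)) - 1/(12*(x - 4)) + 1/(18*(x - 5))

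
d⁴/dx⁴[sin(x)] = sin(x)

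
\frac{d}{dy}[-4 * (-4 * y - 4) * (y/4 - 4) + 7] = 8*y - 60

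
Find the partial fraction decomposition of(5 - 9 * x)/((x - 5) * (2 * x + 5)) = -11/(3*(2*x + 5)) - 8/(3*(x - 5))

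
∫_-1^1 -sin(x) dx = 0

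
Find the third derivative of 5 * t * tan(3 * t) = 810*t*tan(3*t)^4 + 1080*t*tan(3*t)^2 + 270*t + 270*tan(3*t)^3 + 270*tan(3*t)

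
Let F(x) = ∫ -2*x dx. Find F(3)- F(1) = -8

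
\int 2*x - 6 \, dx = x^2 - 6*x + C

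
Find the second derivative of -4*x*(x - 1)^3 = -48*x^2 + 72*x - 24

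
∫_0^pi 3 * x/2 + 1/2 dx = pi*(2 + 3*pi)/4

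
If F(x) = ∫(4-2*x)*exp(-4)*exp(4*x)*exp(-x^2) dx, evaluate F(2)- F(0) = 1 - exp(-4)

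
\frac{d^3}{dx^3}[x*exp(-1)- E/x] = 6*E/x^4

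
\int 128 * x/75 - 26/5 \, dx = 64*x^2/75 - 26*x/5 + C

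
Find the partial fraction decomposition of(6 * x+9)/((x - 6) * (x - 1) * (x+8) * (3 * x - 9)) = 13/(1386*(x + 8)) + 1/(18*(x - 1)) - 3/(22*(x - 3)) + 1/(14*(x - 6))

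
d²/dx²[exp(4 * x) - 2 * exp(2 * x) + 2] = 16*exp(4*x) - 8*exp(2*x)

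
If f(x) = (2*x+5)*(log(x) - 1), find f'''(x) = (10 - 2*x)/x^3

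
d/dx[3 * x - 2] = 3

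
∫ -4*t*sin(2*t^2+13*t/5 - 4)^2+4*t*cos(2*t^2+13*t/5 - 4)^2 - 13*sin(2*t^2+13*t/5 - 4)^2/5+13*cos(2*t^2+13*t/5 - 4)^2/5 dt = sin(4*t^2 + 26*t/5 - 8)/2 + C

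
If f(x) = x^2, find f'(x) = 2*x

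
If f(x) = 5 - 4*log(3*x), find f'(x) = -4/x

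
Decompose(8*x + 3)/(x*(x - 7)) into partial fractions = 59/(7*(x - 7)) - 3/(7*x)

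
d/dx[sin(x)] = cos(x)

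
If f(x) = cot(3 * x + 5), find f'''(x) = -162*cot(3*x + 5)^4 - 216*cot(3*x + 5)^2 - 54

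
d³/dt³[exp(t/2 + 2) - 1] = exp(t/2 + 2)/8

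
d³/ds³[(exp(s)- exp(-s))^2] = (8*exp(4*s) - 8)*exp(-2*s)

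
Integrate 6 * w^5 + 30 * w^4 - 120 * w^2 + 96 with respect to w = w^6 + 6*w^5 - 40*w^3 + 96*w + C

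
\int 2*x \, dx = x^2 + C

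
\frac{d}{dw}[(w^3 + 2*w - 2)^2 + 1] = 6*w^5 + 16*w^3 - 12*w^2 + 8*w - 8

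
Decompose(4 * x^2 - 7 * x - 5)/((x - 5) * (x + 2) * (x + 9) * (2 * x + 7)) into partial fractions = 548/(561*(2*x + 7)) - 191/(539*(x + 9)) - 25/(147*(x + 2)) + 30/(833*(x - 5))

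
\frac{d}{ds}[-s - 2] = -1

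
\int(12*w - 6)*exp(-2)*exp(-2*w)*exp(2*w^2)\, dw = 3*exp(2*w^2 - 2*w - 2) + C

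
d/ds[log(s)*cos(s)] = (-s*log(s)*sin(s) + cos(s))/s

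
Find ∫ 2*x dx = x^2 + C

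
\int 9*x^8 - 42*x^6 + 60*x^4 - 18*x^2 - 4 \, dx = x^9 - 6*x^7 + 12*x^5 - 6*x^3 - 4*x + C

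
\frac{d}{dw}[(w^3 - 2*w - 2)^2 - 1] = 6*w^5 - 16*w^3 - 12*w^2 + 8*w + 8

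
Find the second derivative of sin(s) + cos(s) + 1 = -sin(s) - cos(s)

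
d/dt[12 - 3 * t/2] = -3/2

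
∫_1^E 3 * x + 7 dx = -25/2 + (2 + 3*E)*(E/2 + 2)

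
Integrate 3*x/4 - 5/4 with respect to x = 3*x^2/8 - 5*x/4 + C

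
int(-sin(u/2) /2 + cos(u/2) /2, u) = sqrt(2)*sin(u/2 + pi/4) + C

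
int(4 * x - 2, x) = 2*x^2 - 2*x + C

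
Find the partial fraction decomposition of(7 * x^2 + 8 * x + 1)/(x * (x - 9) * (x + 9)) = 248/(81*(x + 9)) + 320/(81*(x - 9)) - 1/(81*x)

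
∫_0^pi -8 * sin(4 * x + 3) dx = 0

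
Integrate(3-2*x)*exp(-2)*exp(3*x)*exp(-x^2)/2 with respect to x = exp(-x^2 + 3*x - 2)/2 + C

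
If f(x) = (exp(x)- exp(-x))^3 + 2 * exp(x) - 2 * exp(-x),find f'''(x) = (27*exp(6*x) - exp(4*x) - exp(2*x) + 27)*exp(-3*x)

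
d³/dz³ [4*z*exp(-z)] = (12 - 4*z)*exp(-z)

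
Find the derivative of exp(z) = exp(z)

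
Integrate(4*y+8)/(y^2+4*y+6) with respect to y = 2*log((y + 2)^2 + 2) + C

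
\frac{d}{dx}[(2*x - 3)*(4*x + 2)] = 16*x - 8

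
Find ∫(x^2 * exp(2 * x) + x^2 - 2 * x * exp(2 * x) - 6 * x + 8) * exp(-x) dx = 2*(x - 2)^2*sinh(x) + C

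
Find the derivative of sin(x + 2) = cos(x + 2)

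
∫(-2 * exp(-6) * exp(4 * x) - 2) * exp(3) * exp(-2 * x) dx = -2*sinh(2*x - 3) + C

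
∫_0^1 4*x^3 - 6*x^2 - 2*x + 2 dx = 0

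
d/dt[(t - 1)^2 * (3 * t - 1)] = 9*t^2 - 14*t + 5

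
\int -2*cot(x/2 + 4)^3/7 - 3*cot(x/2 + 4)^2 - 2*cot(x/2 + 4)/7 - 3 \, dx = 2*(cot(x/2 + 4) + 21)*cot(x/2 + 4)/7 + C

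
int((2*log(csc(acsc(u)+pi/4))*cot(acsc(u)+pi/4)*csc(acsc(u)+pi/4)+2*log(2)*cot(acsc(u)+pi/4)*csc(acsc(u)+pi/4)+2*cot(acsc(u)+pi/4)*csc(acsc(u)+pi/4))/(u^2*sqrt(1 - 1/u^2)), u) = 2*log(2*csc(acsc(u) + pi/4))*csc(acsc(u) + pi/4) + C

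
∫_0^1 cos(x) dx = sin(1)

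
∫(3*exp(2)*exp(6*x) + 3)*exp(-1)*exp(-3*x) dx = 2*sinh(3*x + 1) + C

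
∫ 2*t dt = t^2 + C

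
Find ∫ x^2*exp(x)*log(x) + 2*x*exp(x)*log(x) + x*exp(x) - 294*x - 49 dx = x*(x*exp(x)*log(x) - 147*x - 49) + C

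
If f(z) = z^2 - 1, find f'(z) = 2*z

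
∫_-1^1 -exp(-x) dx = -E + exp(-1)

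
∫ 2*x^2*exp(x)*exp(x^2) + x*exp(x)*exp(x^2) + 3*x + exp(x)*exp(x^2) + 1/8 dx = x*(12*x + 8*exp(x*(x + 1)) + 1)/8 + C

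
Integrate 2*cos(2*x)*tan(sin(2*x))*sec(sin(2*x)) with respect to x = sec(sin(2*x)) + C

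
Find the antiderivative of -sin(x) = cos(x) + C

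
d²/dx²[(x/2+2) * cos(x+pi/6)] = -x*cos(x + pi/6)/2 - sin(x + pi/6) - 2*cos(x + pi/6)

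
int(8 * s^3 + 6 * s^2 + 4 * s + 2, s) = 2*s^4 + 2*s^3 + 2*s^2 + 2*s + C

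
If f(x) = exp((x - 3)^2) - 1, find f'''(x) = 8*x^3*exp(x^2 - 6*x + 9) - 72*x^2*exp(x^2 - 6*x + 9) + 228*x*exp(x^2 - 6*x + 9) - 252*exp(x^2 - 6*x + 9)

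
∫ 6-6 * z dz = -3*z^2 + 6*z + C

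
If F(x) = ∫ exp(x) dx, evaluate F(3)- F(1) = -E + exp(3)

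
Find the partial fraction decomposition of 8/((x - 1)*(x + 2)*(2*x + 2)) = 4/(3*(x + 2)) - 2/(x + 1) + 2/(3*(x - 1))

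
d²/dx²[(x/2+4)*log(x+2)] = (x - 4)/(2*x^2 + 8*x + 8)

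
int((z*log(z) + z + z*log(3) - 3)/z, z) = (z - 3)*log(3*z) + C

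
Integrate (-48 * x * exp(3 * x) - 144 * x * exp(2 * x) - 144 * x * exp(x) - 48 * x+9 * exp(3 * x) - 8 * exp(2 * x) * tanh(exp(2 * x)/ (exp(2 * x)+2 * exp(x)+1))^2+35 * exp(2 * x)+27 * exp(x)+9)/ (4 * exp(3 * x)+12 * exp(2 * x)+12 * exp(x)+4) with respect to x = -6*x^2 + 9*x/4 + tanh(exp(2*x)/(exp(x) + 1)^2) + C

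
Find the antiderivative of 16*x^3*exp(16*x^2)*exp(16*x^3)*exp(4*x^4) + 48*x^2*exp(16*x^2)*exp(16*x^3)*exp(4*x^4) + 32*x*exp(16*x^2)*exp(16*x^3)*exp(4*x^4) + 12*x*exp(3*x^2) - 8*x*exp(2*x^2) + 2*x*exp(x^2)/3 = 2*exp(3*x^2) - 2*exp(2*x^2) + exp(x^2)/3 + exp(4*x^2*(x + 2)^2) + C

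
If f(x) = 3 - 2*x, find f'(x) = -2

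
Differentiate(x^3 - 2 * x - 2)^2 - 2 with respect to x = 6*x^5 - 16*x^3 - 12*x^2 + 8*x + 8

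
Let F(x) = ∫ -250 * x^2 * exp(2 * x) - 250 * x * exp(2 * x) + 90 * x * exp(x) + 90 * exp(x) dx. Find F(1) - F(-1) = -5*(-2 + 5*E)^2 - 10*E - 10*exp(-1) + 5*(-2 - 5*exp(-1))^2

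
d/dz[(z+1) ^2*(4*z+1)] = 12*z^2 + 18*z + 6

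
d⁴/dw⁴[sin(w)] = sin(w)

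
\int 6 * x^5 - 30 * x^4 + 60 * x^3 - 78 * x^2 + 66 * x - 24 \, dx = x^6 - 6*x^5 + 15*x^4 - 26*x^3 + 33*x^2 - 24*x + C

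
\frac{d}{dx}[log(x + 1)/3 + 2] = 1/(3*x + 3)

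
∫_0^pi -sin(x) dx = -2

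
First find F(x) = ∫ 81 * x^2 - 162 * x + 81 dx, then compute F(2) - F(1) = 27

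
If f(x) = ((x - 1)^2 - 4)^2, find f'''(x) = 24*x - 24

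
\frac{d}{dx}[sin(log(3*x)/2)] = cos((log(x) + log(3))/2)/(2*x)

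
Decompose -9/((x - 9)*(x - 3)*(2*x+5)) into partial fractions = -36/(253*(2*x + 5)) + 3/(22*(x - 3)) - 3/(46*(x - 9))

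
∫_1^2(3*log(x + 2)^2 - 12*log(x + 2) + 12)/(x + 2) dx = (-2 + log(4))^3 - (-2 + log(3))^3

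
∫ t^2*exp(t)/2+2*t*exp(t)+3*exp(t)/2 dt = (t + 1)^2*exp(t)/2 + C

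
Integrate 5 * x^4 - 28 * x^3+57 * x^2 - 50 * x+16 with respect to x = x^5 - 7*x^4 + 19*x^3 - 25*x^2 + 16*x + C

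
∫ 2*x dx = x^2 + C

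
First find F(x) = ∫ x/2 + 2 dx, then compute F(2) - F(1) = 11/4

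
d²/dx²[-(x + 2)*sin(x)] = x*sin(x) + 2*sin(x) - 2*cos(x)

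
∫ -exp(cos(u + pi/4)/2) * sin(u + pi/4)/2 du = exp(cos(u + pi/4)/2) + C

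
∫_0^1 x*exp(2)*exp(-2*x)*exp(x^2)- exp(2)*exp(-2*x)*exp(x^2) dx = -exp(2)/2 + E/2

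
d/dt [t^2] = 2*t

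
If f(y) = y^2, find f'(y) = 2*y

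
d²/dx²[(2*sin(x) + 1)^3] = -12*sin(x) + 18*sin(3*x) + 24*cos(2*x)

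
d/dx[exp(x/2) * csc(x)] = (1/2 - cos(x)/sin(x))*exp(x/2)/sin(x)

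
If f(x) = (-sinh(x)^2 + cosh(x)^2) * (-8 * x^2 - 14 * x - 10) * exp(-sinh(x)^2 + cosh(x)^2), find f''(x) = -16*E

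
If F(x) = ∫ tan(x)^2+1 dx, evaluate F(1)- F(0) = tan(1)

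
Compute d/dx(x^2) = 2*x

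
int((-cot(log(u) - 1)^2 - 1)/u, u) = cot(log(u) - 1) + C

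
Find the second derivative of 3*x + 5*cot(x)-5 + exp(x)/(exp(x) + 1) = (10*exp(3*x)*cos(x)/sin(x)^3 - exp(2*x) + 30*exp(2*x)*cos(x)/sin(x)^3 + exp(x) + 30*exp(x)*cos(x)/sin(x)^3 + 10*cos(x)/sin(x)^3)/(exp(3*x) + 3*exp(2*x) + 3*exp(x) + 1)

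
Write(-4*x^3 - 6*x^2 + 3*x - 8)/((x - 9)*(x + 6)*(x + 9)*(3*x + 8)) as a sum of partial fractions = -232/(3325*(3*x + 8)) - 2395/(1026*(x + 9)) + 311/(225*(x + 6)) - 3383/(9450*(x - 9))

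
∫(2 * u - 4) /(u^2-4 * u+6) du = log((u - 2)^2 + 2) + C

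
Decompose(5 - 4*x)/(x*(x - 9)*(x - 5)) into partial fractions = 3/(4*(x - 5)) - 31/(36*(x - 9)) + 1/(9*x)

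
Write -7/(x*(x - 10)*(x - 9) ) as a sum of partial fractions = 7/(9*(x - 9)) - 7/(10*(x - 10)) - 7/(90*x)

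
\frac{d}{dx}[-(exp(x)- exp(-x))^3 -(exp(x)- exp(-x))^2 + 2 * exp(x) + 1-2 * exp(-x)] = (-3*exp(6*x) - 2*exp(5*x) + 5*exp(4*x) + 5*exp(2*x) + 2*exp(x) - 3)*exp(-3*x)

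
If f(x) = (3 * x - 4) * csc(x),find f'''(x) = (3*x*cos(x)/sin(x) - 18*x*cos(x)/sin(x)^3 - 9 - 4*cos(x)/sin(x) + 18/sin(x)^2 + 24*cos(x)/sin(x)^3)/sin(x)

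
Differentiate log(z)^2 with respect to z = 2*log(z)/z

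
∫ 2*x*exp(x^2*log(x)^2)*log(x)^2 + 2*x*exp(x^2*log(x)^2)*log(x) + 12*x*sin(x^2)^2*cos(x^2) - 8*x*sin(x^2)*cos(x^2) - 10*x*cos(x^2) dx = exp(x^2*log(x)^2) - 7*sin(x^2)/2 - sin(3*x^2)/2 + cos(2*x^2) + C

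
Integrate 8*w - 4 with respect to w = 4*w^2 - 4*w + C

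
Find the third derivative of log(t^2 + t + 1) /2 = (2*t^3 + 3*t^2 - 3*t - 2)/(t^6 + 3*t^5 + 6*t^4 + 7*t^3 + 6*t^2 + 3*t + 1)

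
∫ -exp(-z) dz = exp(-z) + C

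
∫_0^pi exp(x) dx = -1 + exp(pi)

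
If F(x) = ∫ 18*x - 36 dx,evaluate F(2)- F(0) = -36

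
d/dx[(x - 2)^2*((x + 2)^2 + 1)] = 4*x^3 - 14*x - 4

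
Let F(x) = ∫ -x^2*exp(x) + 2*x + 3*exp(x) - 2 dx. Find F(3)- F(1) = -2*exp(3) - 2*E + 4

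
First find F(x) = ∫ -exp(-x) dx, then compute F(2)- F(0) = -1 + exp(-2)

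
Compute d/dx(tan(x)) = cos(x)^(-2)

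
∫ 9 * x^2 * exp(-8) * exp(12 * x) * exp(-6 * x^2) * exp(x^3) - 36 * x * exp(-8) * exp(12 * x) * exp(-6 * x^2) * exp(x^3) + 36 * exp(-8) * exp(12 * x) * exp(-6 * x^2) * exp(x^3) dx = 3*exp((x - 2)^3) + C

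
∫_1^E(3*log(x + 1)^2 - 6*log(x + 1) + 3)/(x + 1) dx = -(-1 + log(2))^3 + (-1 + log(1 + E))^3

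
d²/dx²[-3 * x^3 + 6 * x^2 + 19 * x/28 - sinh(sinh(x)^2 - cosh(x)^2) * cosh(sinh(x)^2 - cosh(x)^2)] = 12 - 18*x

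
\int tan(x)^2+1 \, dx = tan(x) + C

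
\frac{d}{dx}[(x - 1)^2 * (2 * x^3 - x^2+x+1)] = 10*x^4 - 20*x^3 + 15*x^2 - 4*x - 1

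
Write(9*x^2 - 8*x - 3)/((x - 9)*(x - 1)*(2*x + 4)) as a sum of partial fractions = 49/(66*(x + 2)) + 1/(24*(x - 1)) + 327/(88*(x - 9))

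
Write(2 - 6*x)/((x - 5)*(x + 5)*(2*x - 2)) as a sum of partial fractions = 4/(15*(x + 5)) + 1/(12*(x - 1)) - 7/(20*(x - 5))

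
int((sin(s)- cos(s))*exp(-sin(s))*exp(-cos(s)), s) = exp(-sqrt(2)*sin(s + pi/4)) + C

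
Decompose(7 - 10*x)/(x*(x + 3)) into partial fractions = -37/(3*(x + 3)) + 7/(3*x)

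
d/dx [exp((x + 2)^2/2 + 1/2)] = x*exp(x^2/2 + 2*x + 5/2) + 2*exp(x^2/2 + 2*x + 5/2)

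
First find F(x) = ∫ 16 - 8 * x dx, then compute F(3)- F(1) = 0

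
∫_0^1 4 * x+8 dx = 10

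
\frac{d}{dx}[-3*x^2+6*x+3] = 6 - 6*x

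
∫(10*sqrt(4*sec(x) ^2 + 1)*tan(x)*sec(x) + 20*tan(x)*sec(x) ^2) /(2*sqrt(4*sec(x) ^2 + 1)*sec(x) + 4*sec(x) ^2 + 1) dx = 5*log(sqrt(4*sec(x)^2 + 1) + 2*sec(x)) + C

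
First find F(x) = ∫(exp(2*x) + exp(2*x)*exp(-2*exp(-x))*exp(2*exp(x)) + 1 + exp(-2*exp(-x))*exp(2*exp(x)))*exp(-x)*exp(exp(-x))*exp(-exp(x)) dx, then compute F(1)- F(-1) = -2*exp(-E + exp(-1)) + 2*exp(E - exp(-1))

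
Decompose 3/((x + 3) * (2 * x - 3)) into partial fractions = 2/(3*(2*x - 3)) - 1/(3*(x + 3))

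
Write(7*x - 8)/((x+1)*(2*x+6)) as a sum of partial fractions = 29/(4*(x + 3)) - 15/(4*(x + 1))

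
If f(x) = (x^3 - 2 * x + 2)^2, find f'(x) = 6*x^5 - 16*x^3 + 12*x^2 + 8*x - 8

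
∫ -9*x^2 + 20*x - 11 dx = -3*x^3 + 10*x^2 - 11*x + C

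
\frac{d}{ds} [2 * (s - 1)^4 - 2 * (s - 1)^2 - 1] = 8*s^3 - 24*s^2 + 20*s - 4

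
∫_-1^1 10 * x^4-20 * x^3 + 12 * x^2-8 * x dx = 12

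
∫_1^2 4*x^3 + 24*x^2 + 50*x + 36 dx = 182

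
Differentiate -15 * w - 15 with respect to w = -15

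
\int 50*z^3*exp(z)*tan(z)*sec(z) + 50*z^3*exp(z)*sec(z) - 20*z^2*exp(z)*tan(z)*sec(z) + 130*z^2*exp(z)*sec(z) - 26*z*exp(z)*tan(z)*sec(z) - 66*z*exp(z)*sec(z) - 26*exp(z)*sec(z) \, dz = 2*z*(25*z^2 - 10*z - 13)*exp(z)*sec(z) + C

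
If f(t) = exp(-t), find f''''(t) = exp(-t)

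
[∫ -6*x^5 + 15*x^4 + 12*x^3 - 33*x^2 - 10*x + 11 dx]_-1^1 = 6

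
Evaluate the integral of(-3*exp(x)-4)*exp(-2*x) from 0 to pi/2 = -5 + 2*exp(-pi) + 3*exp(-pi/2)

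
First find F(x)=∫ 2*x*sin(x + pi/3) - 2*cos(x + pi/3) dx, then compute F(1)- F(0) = -2*cos(1 + pi/3)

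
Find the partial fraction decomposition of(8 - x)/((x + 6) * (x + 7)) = -15/(x + 7) + 14/(x + 6)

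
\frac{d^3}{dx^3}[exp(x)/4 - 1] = exp(x)/4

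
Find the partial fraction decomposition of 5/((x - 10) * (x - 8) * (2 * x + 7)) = 20/(621*(2*x + 7)) - 5/(46*(x - 8)) + 5/(54*(x - 10))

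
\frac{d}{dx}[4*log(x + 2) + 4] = 4/(x + 2)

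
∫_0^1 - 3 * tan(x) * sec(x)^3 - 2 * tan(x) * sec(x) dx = -sec(1)^3 - 2*sec(1) + 3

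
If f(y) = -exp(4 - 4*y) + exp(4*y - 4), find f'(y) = 4*exp(4 - 4*y) + 4*exp(4*y - 4)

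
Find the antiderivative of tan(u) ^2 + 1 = tan(u) + C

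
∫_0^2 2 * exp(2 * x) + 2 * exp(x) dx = -4 + (1 + exp(2))^2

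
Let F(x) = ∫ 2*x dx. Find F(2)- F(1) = 3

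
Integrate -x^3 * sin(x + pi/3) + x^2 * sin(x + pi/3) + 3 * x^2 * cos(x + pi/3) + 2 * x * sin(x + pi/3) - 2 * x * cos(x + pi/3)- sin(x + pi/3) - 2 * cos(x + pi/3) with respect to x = (x^3 - x^2 - 2*x + 1)*cos(x + pi/3) + C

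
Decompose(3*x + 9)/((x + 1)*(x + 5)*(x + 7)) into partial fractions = -1/(x + 7) + 3/(4*(x + 5)) + 1/(4*(x + 1))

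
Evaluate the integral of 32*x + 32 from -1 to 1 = 64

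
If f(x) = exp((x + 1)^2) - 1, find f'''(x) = 8*x^3*exp(x^2 + 2*x + 1) + 24*x^2*exp(x^2 + 2*x + 1) + 36*x*exp(x^2 + 2*x + 1) + 20*exp(x^2 + 2*x + 1)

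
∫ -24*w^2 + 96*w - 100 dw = -8*w^3 + 48*w^2 - 100*w + C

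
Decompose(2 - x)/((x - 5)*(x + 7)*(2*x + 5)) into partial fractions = -2/(15*(2*x + 5)) + 1/(12*(x + 7)) - 1/(60*(x - 5))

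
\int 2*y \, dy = y^2 + C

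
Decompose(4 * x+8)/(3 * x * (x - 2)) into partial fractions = 8/(3*(x - 2)) - 4/(3*x)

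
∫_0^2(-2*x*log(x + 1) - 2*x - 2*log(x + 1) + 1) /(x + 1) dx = -3*log(3)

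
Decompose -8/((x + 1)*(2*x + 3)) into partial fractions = 16/(2*x + 3) - 8/(x + 1)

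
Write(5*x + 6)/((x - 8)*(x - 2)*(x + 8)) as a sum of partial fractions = -17/(80*(x + 8)) - 4/(15*(x - 2)) + 23/(48*(x - 8))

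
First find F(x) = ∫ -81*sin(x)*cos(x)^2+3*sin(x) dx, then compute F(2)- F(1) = -27*cos(1)^3 + 27*cos(2)^3 - 3*cos(2) + 3*cos(1)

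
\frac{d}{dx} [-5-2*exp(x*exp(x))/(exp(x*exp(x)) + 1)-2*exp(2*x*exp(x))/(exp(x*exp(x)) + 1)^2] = (-2*x*exp(x*exp(x) + x) - 6*x*exp(2*x*exp(x) + x) - 2*exp(x*exp(x) + x) - 6*exp(2*x*exp(x) + x))/(exp(3*x*exp(x)) + 3*exp(2*x*exp(x)) + 3*exp(x*exp(x)) + 1)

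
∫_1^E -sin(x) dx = cos(E) - cos(1)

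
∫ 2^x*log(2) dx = 2^x + C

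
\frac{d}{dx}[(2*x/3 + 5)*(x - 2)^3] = 8*x^3/3 + 3*x^2 - 44*x + 164/3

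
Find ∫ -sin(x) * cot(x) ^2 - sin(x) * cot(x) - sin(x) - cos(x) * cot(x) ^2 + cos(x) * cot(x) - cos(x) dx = sqrt(2)*sin(x + pi/4)*cot(x) + C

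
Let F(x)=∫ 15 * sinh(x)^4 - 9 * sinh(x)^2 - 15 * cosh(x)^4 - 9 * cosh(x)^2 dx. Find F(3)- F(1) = -12*sinh(6) + 12*sinh(2)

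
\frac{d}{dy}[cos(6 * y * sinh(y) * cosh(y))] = -6*(y*cosh(2*y) + sinh(2*y)/2)*sin(6*y*sinh(y)*cosh(y))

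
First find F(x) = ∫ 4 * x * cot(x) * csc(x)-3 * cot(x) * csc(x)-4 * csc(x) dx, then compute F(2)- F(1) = -5*csc(2) + csc(1)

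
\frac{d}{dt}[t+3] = 1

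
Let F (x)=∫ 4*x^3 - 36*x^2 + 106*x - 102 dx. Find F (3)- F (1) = -12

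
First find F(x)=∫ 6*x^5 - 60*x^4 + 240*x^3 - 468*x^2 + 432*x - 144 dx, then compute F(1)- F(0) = -35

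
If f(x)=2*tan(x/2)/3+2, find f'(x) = 1/(3*cos(x/2)^2)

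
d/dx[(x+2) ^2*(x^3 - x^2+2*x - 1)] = 5*x^4 + 12*x^3 + 6*x^2 + 6*x + 4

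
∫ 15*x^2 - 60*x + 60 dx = 5*x^3 - 30*x^2 + 60*x + C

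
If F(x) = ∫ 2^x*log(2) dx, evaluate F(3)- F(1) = 6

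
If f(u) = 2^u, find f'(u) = 2^u*log(2)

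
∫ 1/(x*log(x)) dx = log(log(x)) + C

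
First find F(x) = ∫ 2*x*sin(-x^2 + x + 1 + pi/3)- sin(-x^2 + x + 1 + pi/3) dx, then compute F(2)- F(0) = sqrt(3)*sin(1)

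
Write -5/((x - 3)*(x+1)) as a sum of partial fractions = 5/(4*(x + 1)) - 5/(4*(x - 3))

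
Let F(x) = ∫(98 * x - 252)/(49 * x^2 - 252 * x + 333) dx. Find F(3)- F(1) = -log(130/9) + log(2)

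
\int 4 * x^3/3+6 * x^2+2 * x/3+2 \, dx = x^4/3 + 2*x^3 + x^2/3 + 2*x + C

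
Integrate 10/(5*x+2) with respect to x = 2*log(5*x + 2) + C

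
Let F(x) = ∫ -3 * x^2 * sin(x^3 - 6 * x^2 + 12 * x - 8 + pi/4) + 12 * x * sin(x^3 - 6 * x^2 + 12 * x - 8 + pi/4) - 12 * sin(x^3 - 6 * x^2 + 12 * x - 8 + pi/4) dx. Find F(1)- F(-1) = -sin(pi/4 + 27) + sin(pi/4 + 1)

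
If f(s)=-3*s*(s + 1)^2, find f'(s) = -9*s^2 - 12*s - 3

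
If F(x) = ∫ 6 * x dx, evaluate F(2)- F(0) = 12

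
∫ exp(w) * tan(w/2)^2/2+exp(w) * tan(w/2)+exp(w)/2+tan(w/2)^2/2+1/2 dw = (exp(w) + 1)*tan(w/2) + C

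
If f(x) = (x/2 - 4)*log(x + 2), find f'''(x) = (-x - 22)/(2*x^3 + 12*x^2 + 24*x + 16)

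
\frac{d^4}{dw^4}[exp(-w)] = exp(-w)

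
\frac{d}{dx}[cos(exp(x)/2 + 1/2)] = -exp(x)*sin((exp(x) + 1)/2)/2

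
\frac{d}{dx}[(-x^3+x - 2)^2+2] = 6*x^5 - 8*x^3 + 12*x^2 + 2*x - 4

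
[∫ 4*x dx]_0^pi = 2*pi^2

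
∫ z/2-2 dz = z^2/4 - 2*z + C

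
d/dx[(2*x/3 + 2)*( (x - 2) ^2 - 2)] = 2*x^2 - 4*x/3 - 20/3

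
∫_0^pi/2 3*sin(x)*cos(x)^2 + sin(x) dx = 2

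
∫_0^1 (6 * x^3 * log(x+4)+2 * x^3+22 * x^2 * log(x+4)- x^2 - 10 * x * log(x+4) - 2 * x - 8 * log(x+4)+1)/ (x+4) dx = -log(4)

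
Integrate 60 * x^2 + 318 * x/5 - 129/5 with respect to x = 20*x^3 + 159*x^2/5 - 129*x/5 + C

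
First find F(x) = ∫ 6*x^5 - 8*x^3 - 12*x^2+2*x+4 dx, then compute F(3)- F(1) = 480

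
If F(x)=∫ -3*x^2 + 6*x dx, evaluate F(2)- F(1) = 2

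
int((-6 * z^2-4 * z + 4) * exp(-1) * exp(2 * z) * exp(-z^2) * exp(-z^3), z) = 2*exp(-z^3 - z^2 + 2*z - 1) + C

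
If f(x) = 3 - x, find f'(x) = -1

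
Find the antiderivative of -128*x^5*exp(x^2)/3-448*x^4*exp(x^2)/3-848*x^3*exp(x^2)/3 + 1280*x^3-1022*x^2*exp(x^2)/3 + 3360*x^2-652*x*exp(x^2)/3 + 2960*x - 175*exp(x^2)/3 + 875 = (exp(x^2) - 15)*(28*x^2 + 49*x - 4*(4*x^2 + 7*x + 4)^2 + 34)/3 + C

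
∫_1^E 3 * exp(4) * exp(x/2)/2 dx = -3*exp(9/2) + 3*exp(E/2 + 4)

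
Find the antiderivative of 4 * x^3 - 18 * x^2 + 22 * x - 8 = x^4 - 6*x^3 + 11*x^2 - 8*x + C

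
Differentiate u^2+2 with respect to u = 2*u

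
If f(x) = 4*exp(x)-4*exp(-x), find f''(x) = (4*exp(2*x) - 4)*exp(-x)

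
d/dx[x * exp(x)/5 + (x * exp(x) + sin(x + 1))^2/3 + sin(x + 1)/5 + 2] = 2*x^2*exp(2*x)/3 + 2*x*exp(2*x)/3 + 2*sqrt(2)*x*exp(x)*sin(x + pi/4 + 1)/3 + x*exp(x)/5 + 2*exp(x)*sin(x + 1)/3 + exp(x)/5 + sin(2*(x + 1))/3 + cos(x + 1)/5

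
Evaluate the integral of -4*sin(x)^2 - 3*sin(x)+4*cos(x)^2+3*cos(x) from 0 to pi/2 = 0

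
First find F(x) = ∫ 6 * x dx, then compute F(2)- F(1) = 9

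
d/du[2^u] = 2^u*log(2)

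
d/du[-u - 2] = -1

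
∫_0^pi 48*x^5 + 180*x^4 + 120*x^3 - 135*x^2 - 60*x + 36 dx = 8 + (-2 + 3*pi + 2*pi^2)^3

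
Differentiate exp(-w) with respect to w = -exp(-w)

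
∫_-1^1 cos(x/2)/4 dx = sin(1/2)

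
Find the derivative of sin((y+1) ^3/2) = 3*(y + 1)^2*cos(y^3/2 + 3*y^2/2 + 3*y/2 + 1/2)/2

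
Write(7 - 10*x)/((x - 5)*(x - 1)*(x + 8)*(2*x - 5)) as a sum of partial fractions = 16/(35*(2*x - 5)) - 29/(819*(x + 8)) - 1/(36*(x - 1)) - 43/(260*(x - 5))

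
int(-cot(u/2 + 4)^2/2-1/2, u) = cot(u/2 + 4) + C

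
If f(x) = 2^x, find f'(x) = 2^x*log(2)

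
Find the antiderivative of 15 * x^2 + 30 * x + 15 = 5*x^3 + 15*x^2 + 15*x + C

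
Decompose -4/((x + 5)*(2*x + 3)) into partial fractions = -8/(7*(2*x + 3)) + 4/(7*(x + 5))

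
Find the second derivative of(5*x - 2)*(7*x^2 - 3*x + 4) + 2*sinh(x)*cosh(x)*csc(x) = 210*x - 58 + 3*sinh(2*x)/sin(x) - 4*cos(x)*cosh(2*x)/sin(x)^2 + 2*sinh(2*x)/sin(x)^3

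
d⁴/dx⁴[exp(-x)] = exp(-x)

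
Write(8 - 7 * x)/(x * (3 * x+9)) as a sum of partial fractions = -29/(9*(x + 3)) + 8/(9*x)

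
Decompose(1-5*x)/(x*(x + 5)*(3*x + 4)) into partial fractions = -69/(44*(3*x + 4)) + 26/(55*(x + 5)) + 1/(20*x)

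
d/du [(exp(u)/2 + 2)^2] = exp(2*u)/2 + 2*exp(u)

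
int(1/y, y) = log(2*y) + C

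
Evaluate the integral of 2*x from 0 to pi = pi^2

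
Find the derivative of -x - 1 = -1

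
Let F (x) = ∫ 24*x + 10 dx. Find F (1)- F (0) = 22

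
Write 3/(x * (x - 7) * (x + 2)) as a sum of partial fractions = 1/(6*(x + 2)) + 1/(21*(x - 7)) - 3/(14*x)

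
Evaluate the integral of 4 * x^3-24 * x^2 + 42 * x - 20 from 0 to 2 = -4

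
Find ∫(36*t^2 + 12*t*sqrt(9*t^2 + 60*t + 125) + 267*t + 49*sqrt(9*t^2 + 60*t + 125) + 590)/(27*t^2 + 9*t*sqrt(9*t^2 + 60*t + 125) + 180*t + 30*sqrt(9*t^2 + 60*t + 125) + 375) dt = 4*t/3 + log(3*t/5 + sqrt((3*t + 10)^2 + 25)/5 + 2) + C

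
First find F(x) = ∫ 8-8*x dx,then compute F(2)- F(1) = -4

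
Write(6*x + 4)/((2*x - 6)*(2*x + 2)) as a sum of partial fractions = 1/(8*(x + 1)) + 11/(8*(x - 3))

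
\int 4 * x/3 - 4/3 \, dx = 2*x^2/3 - 4*x/3 + C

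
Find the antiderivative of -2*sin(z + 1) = 2*cos(z + 1) + C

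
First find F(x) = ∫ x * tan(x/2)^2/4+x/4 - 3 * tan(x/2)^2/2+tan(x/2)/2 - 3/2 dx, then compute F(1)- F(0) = -5*tan(1/2)/2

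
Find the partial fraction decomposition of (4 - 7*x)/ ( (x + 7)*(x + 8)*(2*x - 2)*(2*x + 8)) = -5/(12*(x + 8)) + 53/(96*(x + 7)) - 2/(15*(x + 4)) - 1/(480*(x - 1))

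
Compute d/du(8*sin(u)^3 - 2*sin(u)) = 4*cos(u) - 6*cos(3*u)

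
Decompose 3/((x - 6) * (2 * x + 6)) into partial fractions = -1/(6*(x + 3)) + 1/(6*(x - 6))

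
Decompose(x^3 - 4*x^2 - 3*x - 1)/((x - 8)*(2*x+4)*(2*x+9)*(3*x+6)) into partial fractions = 1277/(3750*(2*x + 9)) - 307/(3000*(x + 2)) + 19/(300*(x + 2)^2) + 77/(5000*(x - 8))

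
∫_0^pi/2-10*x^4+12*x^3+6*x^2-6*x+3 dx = 1 + (-pi/2 + 1 + pi^2/2)*(-pi^3/8 - 1 + pi^2/4 + pi)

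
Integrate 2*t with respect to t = t^2 + C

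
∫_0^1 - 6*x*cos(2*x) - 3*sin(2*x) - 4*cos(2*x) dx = -5*sin(2)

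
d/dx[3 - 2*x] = -2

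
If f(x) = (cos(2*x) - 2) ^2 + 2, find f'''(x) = -32*sin(2*x) + 32*sin(4*x)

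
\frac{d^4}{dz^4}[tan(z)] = 24*tan(z)^5 + 40*tan(z)^3 + 16*tan(z)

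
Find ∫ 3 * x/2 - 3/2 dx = 3*x^2/4 - 3*x/2 + C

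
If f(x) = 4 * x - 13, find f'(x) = 4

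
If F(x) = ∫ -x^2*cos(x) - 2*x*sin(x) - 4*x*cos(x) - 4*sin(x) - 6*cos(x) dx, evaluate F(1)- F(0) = -11*sin(1)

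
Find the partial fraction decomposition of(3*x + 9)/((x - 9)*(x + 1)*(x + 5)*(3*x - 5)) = -189/(1760*(3*x - 5)) + 3/(560*(x + 5)) + 3/(160*(x + 1)) + 9/(770*(x - 9))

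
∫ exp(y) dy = exp(y) + C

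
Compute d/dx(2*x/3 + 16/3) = 2/3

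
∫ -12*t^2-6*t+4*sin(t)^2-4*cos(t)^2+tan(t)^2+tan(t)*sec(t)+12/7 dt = -4*t^3 - 3*t^2 + 5*t/7 - 2*sin(2*t) + tan(t) + sec(t) + C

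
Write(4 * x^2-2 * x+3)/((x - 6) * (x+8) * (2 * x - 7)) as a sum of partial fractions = -36/(23*(2*x - 7)) + 275/(322*(x + 8)) + 27/(14*(x - 6))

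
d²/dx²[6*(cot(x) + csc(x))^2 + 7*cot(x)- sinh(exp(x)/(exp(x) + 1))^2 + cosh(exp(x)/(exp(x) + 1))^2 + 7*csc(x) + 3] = (-7 - 12*cos(x)/sin(x) - 48/sin(x) + 14*cos(x)/sin(x)^2 + 14/sin(x)^2 + 72*cos(x)/sin(x)^3 + 72/sin(x)^3)/sin(x)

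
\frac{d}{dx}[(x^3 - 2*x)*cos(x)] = -x^3*sin(x) + 3*x^2*cos(x) + 2*x*sin(x) - 2*cos(x)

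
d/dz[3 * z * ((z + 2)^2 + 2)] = 9*z^2 + 24*z + 18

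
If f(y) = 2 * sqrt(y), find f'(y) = 1/sqrt(y)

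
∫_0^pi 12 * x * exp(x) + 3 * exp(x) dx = 9 + 3*(-3 + 4*pi)*exp(pi)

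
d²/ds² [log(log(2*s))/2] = (-log(s) - 1 - log(2))/(2*s^2*log(s)^2 + 4*s^2*log(2)*log(s) + 2*s^2*log(2)^2)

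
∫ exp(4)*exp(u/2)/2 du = exp(u/2 + 4) + C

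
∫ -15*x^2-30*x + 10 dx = -5*x^3 - 15*x^2 + 10*x + C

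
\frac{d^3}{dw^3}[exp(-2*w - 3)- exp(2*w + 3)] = (-8*exp(4*w + 6) - 8)*exp(-2*w - 3)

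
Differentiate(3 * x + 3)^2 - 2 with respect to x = 18*x + 18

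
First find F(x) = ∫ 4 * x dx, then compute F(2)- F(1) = 6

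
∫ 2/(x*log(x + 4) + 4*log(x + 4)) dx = 2*log(log(x + 4)) + C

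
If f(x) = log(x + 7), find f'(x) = 1/(x + 7)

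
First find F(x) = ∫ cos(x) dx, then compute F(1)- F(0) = sin(1)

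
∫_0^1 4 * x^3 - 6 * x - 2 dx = -4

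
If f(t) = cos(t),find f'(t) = -sin(t)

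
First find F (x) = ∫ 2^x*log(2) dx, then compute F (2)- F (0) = 3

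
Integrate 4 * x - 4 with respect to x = 2*x^2 - 4*x + C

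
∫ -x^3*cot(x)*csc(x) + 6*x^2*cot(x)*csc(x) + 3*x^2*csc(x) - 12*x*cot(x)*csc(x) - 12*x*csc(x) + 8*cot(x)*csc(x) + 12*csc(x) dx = (x - 2)^3*csc(x) + C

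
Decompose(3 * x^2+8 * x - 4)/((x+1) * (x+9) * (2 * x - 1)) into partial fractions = 1/(19*(2*x - 1)) + 167/(152*(x + 9)) + 3/(8*(x + 1))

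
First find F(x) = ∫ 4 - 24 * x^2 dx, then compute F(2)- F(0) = -56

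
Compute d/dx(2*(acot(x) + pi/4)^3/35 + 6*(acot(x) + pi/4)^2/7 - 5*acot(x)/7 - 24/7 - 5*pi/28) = (-48*acot(x)^2 - 480*acot(x) - 24*pi*acot(x) - 120*pi - 3*pi^2 + 200)/(280*x^2 + 280)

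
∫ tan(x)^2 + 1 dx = tan(x) + C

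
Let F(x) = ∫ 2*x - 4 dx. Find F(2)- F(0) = -4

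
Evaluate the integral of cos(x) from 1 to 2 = -sin(1) + sin(2)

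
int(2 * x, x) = x^2 + C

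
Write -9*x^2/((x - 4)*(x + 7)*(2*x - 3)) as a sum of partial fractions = 81/(85*(2*x - 3)) - 441/(187*(x + 7)) - 144/(55*(x - 4))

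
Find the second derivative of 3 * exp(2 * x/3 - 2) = 4*exp(2*x/3 - 2)/3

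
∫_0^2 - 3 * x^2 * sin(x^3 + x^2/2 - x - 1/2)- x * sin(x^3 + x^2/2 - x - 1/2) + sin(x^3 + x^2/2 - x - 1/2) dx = -cos(1/2) + cos(15/2)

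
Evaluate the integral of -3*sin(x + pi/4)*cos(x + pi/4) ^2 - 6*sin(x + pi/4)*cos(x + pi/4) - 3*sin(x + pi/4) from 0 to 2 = -(sqrt(2)/2 + 1)^3 + (cos(pi/4 + 2) + 1)^3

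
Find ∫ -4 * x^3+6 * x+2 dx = -x^4 + 3*x^2 + 2*x + C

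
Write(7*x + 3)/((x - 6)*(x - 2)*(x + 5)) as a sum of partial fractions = -32/(77*(x + 5)) - 17/(28*(x - 2)) + 45/(44*(x - 6))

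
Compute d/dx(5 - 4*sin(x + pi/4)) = -4*cos(x + pi/4)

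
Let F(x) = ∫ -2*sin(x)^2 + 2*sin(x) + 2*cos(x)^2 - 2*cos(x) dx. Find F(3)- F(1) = -(-1 + cos(1) + sin(1))^2 + (-1 + cos(3) + sin(3))^2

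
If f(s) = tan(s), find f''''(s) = 24*tan(s)^5 + 40*tan(s)^3 + 16*tan(s)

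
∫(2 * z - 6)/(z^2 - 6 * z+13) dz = log((z - 3)^2 + 4) + C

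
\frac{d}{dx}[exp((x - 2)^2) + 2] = 2*x*exp(x^2 - 4*x + 4) - 4*exp(x^2 - 4*x + 4)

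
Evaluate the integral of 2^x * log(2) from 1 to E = -2 + 2^E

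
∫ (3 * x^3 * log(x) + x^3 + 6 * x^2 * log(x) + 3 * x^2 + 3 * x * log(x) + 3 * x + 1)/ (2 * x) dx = (x + 1)^3*log(x)/2 + C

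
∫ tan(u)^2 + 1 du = tan(u) + C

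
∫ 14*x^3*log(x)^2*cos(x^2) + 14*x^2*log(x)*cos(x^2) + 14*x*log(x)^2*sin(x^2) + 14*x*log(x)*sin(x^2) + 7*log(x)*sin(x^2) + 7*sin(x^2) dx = 7*x*(x*log(x) + 1)*log(x)*sin(x^2) + C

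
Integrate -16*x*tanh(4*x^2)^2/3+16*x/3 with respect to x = 2*tanh(4*x^2)/3 + C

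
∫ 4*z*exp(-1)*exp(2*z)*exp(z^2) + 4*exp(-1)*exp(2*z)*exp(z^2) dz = 2*exp((z + 1)^2 - 2) + C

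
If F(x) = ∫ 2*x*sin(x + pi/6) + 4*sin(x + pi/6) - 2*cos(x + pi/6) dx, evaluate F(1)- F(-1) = -2*sqrt(3)*cos(1) + 4*sin(1)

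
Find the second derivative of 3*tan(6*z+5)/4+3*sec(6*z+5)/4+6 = 54*tan(6*z + 5)^3 + 54*tan(6*z + 5)^2*sec(6*z + 5) + 54*tan(6*z + 5) + 27*sec(6*z + 5)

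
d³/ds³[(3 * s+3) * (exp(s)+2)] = 3*s*exp(s) + 12*exp(s)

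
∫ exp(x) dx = exp(x) + C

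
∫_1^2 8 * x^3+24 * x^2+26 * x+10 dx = 135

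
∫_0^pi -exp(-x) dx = -1 + exp(-pi)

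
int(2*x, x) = x^2 + C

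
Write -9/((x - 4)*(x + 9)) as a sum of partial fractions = 9/(13*(x + 9)) - 9/(13*(x - 4))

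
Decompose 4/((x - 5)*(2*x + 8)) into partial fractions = -2/(9*(x + 4)) + 2/(9*(x - 5))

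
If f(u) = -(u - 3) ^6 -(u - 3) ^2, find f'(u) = -6*u^5 + 90*u^4 - 540*u^3 + 1620*u^2 - 2432*u + 1464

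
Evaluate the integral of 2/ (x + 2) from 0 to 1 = -log(12) + log(27)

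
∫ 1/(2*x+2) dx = log(x + 1)/2 + C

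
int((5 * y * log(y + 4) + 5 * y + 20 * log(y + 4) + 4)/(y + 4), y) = (5*y + 4)*log(y + 4) + C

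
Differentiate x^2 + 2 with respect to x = 2*x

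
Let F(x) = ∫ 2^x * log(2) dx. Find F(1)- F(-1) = 3/2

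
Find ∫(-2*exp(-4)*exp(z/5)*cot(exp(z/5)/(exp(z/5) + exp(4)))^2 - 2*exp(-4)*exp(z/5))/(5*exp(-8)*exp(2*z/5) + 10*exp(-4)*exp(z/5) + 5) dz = 2*cot(exp(z/5)/(exp(z/5) + exp(4))) + C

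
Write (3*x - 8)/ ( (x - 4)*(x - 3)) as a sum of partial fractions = -1/(x - 3) + 4/(x - 4)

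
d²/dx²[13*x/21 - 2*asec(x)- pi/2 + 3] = (4*x^2 - 2)/(x^5*sqrt(1 - 1/x^2) - x^3*sqrt(1 - 1/x^2))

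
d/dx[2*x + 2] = 2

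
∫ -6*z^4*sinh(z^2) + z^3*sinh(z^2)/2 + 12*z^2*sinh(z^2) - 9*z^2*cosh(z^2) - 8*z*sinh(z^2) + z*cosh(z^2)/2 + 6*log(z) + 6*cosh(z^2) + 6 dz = 6*z*log(z) - (3*z^3 - z^2/4 - 6*z + 4)*cosh(z^2) + C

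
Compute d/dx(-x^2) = -2*x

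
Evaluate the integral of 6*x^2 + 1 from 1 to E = -3 + E + 2*exp(3)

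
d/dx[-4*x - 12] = -4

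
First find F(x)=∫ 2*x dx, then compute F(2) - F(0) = 4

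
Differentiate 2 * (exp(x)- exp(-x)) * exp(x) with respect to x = 4*exp(2*x)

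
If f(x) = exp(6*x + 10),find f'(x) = 6*exp(6*x + 10)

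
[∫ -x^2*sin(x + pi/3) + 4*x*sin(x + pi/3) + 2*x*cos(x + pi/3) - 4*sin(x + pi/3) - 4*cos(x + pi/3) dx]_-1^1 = -5*sqrt(3)*sin(1) - 4*cos(1)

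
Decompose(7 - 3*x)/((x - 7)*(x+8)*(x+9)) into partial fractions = 17/(8*(x + 9)) - 31/(15*(x + 8)) - 7/(120*(x - 7))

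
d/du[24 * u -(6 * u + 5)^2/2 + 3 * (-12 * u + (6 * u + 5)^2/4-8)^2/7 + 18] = 972*u^3/7 + 486*u^2/7 - 387*u/7 - 21/2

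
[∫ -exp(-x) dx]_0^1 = -1 + exp(-1)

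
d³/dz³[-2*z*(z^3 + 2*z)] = -48*z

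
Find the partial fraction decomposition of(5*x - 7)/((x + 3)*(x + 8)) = 47/(5*(x + 8)) - 22/(5*(x + 3))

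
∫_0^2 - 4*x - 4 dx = -16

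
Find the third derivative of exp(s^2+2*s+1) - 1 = 8*s^3*exp(s^2 + 2*s + 1) + 24*s^2*exp(s^2 + 2*s + 1) + 36*s*exp(s^2 + 2*s + 1) + 20*exp(s^2 + 2*s + 1)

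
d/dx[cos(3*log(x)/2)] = -3*sin(3*log(x)/2)/(2*x)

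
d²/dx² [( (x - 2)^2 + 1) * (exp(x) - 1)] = x^2*exp(x) - exp(x) - 2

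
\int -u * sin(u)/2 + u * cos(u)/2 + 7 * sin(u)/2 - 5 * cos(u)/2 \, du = sqrt(2)*(u - 6)*sin(u + pi/4)/2 + C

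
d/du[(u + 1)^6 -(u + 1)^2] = 6*u^5 + 30*u^4 + 60*u^3 + 60*u^2 + 28*u + 4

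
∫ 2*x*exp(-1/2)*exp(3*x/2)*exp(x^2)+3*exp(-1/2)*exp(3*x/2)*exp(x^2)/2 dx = exp(x^2 + 3*x/2 - 1/2) + C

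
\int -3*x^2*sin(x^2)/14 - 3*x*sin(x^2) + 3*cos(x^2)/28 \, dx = 3*(x + 14)*cos(x^2)/28 + C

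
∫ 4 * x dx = 2*x^2 + C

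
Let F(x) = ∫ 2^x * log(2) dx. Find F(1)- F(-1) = 3/2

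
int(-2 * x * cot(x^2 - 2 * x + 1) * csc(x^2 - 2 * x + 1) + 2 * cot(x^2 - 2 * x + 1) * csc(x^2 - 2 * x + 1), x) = csc((x - 1)^2) + C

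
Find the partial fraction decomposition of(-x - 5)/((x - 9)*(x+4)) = 1/(13*(x + 4)) - 14/(13*(x - 9))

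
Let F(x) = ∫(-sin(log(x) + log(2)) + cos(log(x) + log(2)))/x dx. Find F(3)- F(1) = sqrt(2)*(-sin(log(2) + pi/4) + sin(pi/4 + log(6)))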